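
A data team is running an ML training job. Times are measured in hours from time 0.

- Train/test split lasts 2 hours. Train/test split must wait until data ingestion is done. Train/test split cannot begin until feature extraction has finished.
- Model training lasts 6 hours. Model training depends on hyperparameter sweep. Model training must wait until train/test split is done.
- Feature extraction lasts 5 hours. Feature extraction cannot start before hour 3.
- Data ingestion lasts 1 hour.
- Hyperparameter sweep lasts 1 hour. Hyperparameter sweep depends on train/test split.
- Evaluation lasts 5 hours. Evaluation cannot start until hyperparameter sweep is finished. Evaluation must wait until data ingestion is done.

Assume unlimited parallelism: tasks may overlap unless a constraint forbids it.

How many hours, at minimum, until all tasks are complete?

17

After its own release at hour 3, feature extraction can start at hour 3 and finishes at hour 8.
Data ingestion can start immediately at hour 0; it finishes at hour 1.
For train/test split: data ingestion (finishes hour 1); feature extraction (finishes hour 8). Taking the maximum gives a start of hour 8, and it finishes at 8 + 2 = hour 10.
Hyperparameter sweep cannot begin until train/test split (finishes hour 10). It runs from hour 10 to 10 + 1 = hour 11.
Evaluation has to wait for hyperparameter sweep (finishes hour 11); data ingestion (finishes hour 1). The latest of these is hour 11, so evaluation runs hour 11 to 11 + 5 = hour 16.
Model training cannot start until hyperparameter sweep (finishes hour 11); train/test split (finishes hour 10). The controlling bound is hour 11, so model training finishes at 11 + 6 = hour 17.
All tasks are finished once the last one completes. Finish times: Data ingestion at 1, Feature extraction at 8, Train/test split at 10, Hyperparameter sweep at 11, Model training at 17, Evaluation at 16. The latest is hour 17.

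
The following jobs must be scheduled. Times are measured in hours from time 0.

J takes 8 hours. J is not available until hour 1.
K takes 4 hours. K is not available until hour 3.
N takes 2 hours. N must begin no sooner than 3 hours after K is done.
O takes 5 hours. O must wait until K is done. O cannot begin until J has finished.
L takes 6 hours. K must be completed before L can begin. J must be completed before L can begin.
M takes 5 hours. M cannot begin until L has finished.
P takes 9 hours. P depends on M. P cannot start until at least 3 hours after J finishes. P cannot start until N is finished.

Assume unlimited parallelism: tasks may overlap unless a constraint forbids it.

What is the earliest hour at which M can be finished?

20

K cannot begin until its own release at hour 3. It runs from hour 3 to 3 + 4 = hour 7.
After its own release at hour 1, J can start at hour 1 and finishes at hour 9.
L needs all of K (finishes hour 7); J (finishes hour 9). That puts its earliest start at hour 9; it finishes at 9 + 6 = hour 15.
M waits on L (finishes hour 15), so it starts at hour 15 and finishes at 15 + 5 = hour 20.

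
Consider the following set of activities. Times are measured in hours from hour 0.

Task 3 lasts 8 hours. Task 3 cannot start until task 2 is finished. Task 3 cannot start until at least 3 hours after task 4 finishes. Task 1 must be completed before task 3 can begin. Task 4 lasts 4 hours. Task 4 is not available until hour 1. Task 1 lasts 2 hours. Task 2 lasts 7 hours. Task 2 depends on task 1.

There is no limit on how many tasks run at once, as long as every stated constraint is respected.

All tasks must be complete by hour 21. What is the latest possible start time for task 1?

4

Nothing follows task 3; the deadline of hour 21 is its only limit. It must start by 21 − 8 = hour 13.
Task 2 has to be done before task 3 (must start by hour 13). That means finishing by hour 13, i.e. starting by 13 − 7 = hour 6.
Task 1 has several dependents: task 2 (must start by hour 6); task 3 (must start by hour 13). The earliest of those limits is hour 6, so task 1 must start by 6 − 2 = hour 4.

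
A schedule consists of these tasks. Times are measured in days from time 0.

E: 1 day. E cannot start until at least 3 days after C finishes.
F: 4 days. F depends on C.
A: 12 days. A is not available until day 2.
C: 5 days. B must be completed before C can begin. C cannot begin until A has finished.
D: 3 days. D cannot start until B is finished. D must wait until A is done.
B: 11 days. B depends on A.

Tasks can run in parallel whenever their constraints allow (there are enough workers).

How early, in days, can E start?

33

After its own release at day 2, A can start at day 2 and finishes at day 14.
B cannot begin until A (finishes day 14). It runs from day 14 to 14 + 11 = day 25.
C needs all of B (finishes day 25); A (finishes day 14). That puts its earliest start at day 25; it finishes at 25 + 5 = day 30.
E waits on C (finishes day 30, plus 3-day gap → day 33), so the earliest it can start is day 33.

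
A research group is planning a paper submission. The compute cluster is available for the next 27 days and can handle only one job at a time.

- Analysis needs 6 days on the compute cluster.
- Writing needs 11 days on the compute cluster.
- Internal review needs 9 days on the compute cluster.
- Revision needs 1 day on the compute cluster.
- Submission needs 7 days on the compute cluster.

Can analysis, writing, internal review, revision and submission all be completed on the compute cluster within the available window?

Running back to back, the jobs need 6 + 11 + 9 + 1 + 7 = 34 days on the compute cluster.
Since 34 > 27, they cannot all fit.

No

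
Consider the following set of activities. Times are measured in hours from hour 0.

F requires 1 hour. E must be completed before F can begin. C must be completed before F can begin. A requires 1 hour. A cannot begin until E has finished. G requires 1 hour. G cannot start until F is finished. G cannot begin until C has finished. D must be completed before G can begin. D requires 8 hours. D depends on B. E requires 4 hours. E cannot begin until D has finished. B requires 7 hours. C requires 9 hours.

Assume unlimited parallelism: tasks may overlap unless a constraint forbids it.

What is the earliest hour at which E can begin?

15

B can start immediately at hour 0; it finishes at hour 7.
D waits on B (finishes hour 7), so it starts at hour 7 and finishes at 7 + 8 = hour 15.
E waits on D (finishes hour 15), so the earliest it can start is hour 15.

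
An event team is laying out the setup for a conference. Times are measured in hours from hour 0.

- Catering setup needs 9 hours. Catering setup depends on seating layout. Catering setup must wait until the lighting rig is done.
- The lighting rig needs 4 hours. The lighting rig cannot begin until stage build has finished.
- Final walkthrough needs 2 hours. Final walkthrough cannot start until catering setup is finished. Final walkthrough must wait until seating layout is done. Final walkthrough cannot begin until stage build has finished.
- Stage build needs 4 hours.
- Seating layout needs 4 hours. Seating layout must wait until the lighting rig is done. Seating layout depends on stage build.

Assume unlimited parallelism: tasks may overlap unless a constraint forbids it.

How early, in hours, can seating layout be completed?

Stage build can start immediately at hour 0; it finishes at hour 4.
The lighting rig waits on stage build (finishes hour 4), so it starts at hour 4 and finishes at 4 + 4 = hour 8.
Seating layout cannot start until the lighting rig (finishes hour 8); stage build (finishes hour 4). The controlling bound is hour 8, so seating layout finishes at 8 + 4 = hour 12.

12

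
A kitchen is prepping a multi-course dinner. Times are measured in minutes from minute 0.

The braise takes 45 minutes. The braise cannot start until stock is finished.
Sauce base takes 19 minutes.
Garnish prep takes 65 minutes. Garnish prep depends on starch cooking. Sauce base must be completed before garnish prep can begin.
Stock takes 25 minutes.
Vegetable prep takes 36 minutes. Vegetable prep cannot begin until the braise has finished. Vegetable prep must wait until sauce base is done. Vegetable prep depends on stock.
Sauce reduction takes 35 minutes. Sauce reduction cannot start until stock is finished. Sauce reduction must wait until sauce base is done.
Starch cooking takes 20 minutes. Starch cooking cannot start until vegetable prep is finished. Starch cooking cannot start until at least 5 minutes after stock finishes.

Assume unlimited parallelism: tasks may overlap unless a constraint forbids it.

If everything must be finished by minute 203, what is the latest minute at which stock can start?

12

Nothing follows garnish prep; the deadline of minute 203 is its only limit. It must start by 203 − 65 = minute 138.
Since garnish prep (must start by minute 138) depends on it, starch cooking must finish by minute 138. Backing off its 20-minute duration gives a latest start of minute 118.
Vegetable prep has to be done before starch cooking (must start by minute 118). That means finishing by minute 118, i.e. starting by 118 − 36 = minute 82.
The braise feeds into vegetable prep (must start by minute 82); so the braise must finish by minute 82 and therefore start by minute 37.
To finish by minute 203, sauce reduction (duration 35) must start no later than minute 168.
Stock feeds the braise (must start by minute 37); vegetable prep (must start by minute 82); sauce reduction (must start by minute 168); starch cooking (must start by minute 118, minus 5-minute gap → minute 113). Taking the minimum, stock must finish by minute 37 and start by 37 − 25 = minute 12.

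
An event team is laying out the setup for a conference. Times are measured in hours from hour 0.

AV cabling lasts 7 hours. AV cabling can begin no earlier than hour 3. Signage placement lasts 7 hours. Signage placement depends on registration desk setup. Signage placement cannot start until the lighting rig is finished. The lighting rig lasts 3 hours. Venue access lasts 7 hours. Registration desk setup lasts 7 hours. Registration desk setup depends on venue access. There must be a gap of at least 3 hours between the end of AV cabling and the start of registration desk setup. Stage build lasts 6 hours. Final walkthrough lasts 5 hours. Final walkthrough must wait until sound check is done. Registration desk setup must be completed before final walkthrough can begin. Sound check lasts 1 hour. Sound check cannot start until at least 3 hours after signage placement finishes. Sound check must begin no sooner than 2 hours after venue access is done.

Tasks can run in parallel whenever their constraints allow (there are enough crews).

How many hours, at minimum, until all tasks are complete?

After its own release at hour 3, AV cabling can start at hour 3 and finishes at hour 10.
The lighting rig has no prerequisites, so it starts at hour 0 and finishes at hour 3.
Stage build has no prerequisites, so it starts at hour 0 and finishes at hour 6.
Venue access has no prerequisites, so it starts at hour 0 and finishes at hour 7.
Registration desk setup has to wait for venue access (finishes hour 7); AV cabling (finishes hour 10, plus 3-hour gap → hour 13). The latest of these is hour 13, so registration desk setup runs hour 13 to 13 + 7 = hour 20.
Signage placement has to wait for registration desk setup (finishes hour 20); the lighting rig (finishes hour 3). The latest of these is hour 20, so signage placement runs hour 20 to 20 + 7 = hour 27.
Sound check cannot start until signage placement (finishes hour 27, plus 3-hour gap → hour 30); venue access (finishes hour 7, plus 2-hour gap → hour 9). The controlling bound is hour 30, so sound check finishes at 30 + 1 = hour 31.
For final walkthrough: sound check (finishes hour 31); registration desk setup (finishes hour 20). Taking the maximum gives a start of hour 31, and it finishes at 31 + 5 = hour 36.
All tasks are finished once the last one completes. Finish times: Venue access at 7, Stage build at 6, The lighting rig at 3, AV cabling at 10, Registration desk setup at 20, Signage placement at 27, Sound check at 31, Final walkthrough at 36. The latest is hour 36.

36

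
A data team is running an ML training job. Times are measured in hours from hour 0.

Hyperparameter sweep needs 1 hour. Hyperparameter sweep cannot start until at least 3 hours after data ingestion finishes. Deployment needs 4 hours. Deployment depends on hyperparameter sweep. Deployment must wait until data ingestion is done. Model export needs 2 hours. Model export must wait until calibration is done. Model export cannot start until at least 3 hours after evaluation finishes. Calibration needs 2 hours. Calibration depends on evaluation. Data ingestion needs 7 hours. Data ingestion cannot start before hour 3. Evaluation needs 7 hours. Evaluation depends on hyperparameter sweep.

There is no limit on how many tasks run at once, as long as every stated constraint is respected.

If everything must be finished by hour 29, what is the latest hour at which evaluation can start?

Model export has no dependents, so it just needs to finish by hour 29. Starting by 29 − 2 = hour 27 achieves that.
Calibration has to be done before model export (must start by hour 27). That means finishing by hour 27, i.e. starting by 27 − 2 = hour 25.
For evaluation: calibration (must start by hour 25); model export (must start by hour 27, minus 3-hour gap → hour 24). The most restrictive is hour 24; with a 7-hour duration, evaluation must start by hour 17.

17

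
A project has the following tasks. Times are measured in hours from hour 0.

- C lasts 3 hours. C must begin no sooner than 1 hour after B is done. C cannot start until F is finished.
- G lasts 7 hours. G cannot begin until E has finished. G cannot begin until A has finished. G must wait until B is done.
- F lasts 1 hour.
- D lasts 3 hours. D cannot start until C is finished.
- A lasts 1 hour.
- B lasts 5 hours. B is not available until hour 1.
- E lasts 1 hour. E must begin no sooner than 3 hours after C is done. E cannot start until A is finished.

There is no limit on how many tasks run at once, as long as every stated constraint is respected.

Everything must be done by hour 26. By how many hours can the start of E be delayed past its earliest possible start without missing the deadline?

Nothing blocks F, so it runs from hour 0 to hour 1.
B cannot begin until its own release at hour 1. It runs from hour 1 to 1 + 5 = hour 6.
C has to wait for B (finishes hour 6, plus 1-hour gap → hour 7); F (finishes hour 1). The latest of these is hour 7, so C runs hour 7 to 7 + 3 = hour 10.
A has no prerequisites, so it starts at hour 0 and finishes at hour 1.
E cannot start until C (finishes hour 10, plus 3-hour gap → hour 13); A (finishes hour 1). The controlling bound is hour 13, so E finishes at 13 + 1 = hour 14.

Working backward from the deadline:
To finish by hour 26, G (duration 7) must start no later than hour 19.
Since G (must start by hour 19) depends on it, E must finish by hour 19. Backing off its 1-hour duration gives a latest start of hour 18.
So E can start as early as hour 13 and as late as hour 18, giving 18 − 13 = 5 hours of slack.

5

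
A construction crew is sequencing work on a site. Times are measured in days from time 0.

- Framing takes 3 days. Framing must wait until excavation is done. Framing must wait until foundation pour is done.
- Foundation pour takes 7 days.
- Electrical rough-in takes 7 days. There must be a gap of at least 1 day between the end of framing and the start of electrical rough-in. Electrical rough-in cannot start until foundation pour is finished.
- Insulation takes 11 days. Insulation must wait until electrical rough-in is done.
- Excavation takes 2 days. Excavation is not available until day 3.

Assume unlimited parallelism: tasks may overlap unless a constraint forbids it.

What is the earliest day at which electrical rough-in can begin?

11

Foundation pour can start immediately at day 0; it finishes at day 7.
Excavation cannot begin until its own release at day 3. It runs from day 3 to 3 + 2 = day 5.
Framing cannot start until excavation (finishes day 5); foundation pour (finishes day 7). The controlling bound is day 7, so framing finishes at 7 + 3 = day 10.
Electrical rough-in waits on framing (finishes day 10, plus 1-day gap → day 11); foundation pour (finishes day 7). The latest of these is day 11, which is the earliest electrical rough-in can start.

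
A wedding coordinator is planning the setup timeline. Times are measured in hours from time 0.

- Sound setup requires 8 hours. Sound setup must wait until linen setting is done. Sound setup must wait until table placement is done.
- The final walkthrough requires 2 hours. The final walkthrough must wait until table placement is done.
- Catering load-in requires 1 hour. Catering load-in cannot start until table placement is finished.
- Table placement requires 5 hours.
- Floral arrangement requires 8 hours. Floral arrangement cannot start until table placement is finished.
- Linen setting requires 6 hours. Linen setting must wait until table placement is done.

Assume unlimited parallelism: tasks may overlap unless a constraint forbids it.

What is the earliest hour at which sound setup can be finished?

19

Nothing blocks table placement, so it runs from hour 0 to hour 5.
Linen setting cannot begin until table placement (finishes hour 5). It runs from hour 5 to 5 + 6 = hour 11.
Sound setup has to wait for linen setting (finishes hour 11); table placement (finishes hour 5). The latest of these is hour 11, so sound setup runs hour 11 to 11 + 8 = hour 19.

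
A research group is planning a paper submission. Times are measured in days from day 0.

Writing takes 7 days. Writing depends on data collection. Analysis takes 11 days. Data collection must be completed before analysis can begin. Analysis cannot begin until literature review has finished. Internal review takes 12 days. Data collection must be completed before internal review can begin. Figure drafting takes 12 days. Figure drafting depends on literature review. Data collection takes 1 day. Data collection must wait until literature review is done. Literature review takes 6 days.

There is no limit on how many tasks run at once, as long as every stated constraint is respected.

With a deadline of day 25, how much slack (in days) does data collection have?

6

Nothing blocks literature review, so it runs from day 0 to day 6.
Data collection waits on literature review (finishes day 6), so it starts at day 6 and finishes at 6 + 1 = day 7.

Working backward from the deadline:
Analysis has no dependents, so it just needs to finish by day 25. Starting by 25 − 11 = day 14 achieves that.
Writing has no dependents, so it just needs to finish by day 25. Starting by 25 − 7 = day 18 achieves that.
To finish by day 25, internal review (duration 12) must start no later than day 13.
Data collection must finish in time for analysis (must start by day 14); writing (must start by day 18); internal review (must start by day 13). The tightest is day 13, so data collection must start by 13 − 1 = day 12.
So data collection can start as early as day 6 and as late as day 12, giving 12 − 6 = 6 days of slack.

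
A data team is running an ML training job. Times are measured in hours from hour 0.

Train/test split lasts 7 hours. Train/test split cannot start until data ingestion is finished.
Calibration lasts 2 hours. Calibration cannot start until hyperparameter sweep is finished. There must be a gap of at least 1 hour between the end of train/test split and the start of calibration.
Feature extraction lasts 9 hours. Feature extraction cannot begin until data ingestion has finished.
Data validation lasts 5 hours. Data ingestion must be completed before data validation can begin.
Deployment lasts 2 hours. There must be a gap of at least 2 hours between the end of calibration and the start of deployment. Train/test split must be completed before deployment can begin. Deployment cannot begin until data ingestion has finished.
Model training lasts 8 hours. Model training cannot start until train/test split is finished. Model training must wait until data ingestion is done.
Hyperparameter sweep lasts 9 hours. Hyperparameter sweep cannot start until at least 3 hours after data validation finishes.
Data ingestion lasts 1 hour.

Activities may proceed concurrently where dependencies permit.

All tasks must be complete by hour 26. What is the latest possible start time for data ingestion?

2

Deployment must finish by hour 26; it takes 2 hours, so it must start by 26 − 2 = hour 24.
Since deployment (must start by hour 24, minus 2-hour gap → hour 22) depends on it, calibration must finish by hour 22. Backing off its 2-hour duration gives a latest start of hour 20.
Hyperparameter sweep has to be done before calibration (must start by hour 20). That means finishing by hour 20, i.e. starting by 20 − 9 = hour 11.
Data validation has to be done before hyperparameter sweep (must start by hour 11, minus 3-hour gap → hour 8). That means finishing by hour 8, i.e. starting by 8 − 5 = hour 3.
Nothing follows feature extraction; the deadline of hour 26 is its only limit. It must start by 26 − 9 = hour 17.
To finish by hour 26, model training (duration 8) must start no later than hour 18.
Train/test split feeds model training (must start by hour 18); calibration (must start by hour 20, minus 1-hour gap → hour 19); deployment (must start by hour 24). Taking the minimum, train/test split must finish by hour 18 and start by 18 − 7 = hour 11.
Data ingestion has several dependents: data validation (must start by hour 3); feature extraction (must start by hour 17); train/test split (must start by hour 11); model training (must start by hour 18); deployment (must start by hour 24). The earliest of those limits is hour 3, so data ingestion must start by 3 − 1 = hour 2.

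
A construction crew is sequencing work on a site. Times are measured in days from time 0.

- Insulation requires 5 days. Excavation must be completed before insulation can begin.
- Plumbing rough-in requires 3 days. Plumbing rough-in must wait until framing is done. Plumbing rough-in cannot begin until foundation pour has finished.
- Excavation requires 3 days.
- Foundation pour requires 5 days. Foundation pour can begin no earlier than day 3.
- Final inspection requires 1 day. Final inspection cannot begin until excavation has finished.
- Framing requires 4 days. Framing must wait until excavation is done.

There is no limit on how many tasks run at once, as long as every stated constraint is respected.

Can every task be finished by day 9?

No

Foundation pour cannot begin until its own release at day 3. It runs from day 3 to 3 + 5 = day 8.
Excavation has no prerequisites, so it starts at day 0 and finishes at day 3.
Final inspection cannot begin until excavation (finishes day 3). It runs from day 3 to 3 + 1 = day 4.
Insulation waits on excavation (finishes day 3), so it starts at day 3 and finishes at 3 + 5 = day 8.
Framing cannot begin until excavation (finishes day 3). It runs from day 3 to 3 + 4 = day 7.
For plumbing rough-in: framing (finishes day 7); foundation pour (finishes day 8). Taking the maximum gives a start of day 8, and it finishes at 8 + 3 = day 11.
The earliest everything can be done is day 11, which is after the deadline of 9, so it is not possible.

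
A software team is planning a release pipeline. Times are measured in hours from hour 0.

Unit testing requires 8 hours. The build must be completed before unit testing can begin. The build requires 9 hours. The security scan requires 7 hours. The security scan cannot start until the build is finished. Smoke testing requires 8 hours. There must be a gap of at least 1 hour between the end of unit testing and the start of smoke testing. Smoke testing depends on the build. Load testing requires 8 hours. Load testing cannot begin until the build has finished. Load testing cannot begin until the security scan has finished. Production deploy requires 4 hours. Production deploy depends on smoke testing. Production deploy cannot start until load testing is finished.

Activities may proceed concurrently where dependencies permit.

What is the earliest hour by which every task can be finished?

The build can start immediately at hour 0; it finishes at hour 9.
After the build (finishes hour 9), the security scan can start at hour 9 and finishes at hour 16.
For load testing: the build (finishes hour 9); the security scan (finishes hour 16). Taking the maximum gives a start of hour 16, and it finishes at 16 + 8 = hour 24.
After the build (finishes hour 9), unit testing can start at hour 9 and finishes at hour 17.
Smoke testing has to wait for unit testing (finishes hour 17, plus 1-hour gap → hour 18); the build (finishes hour 9). The latest of these is hour 18, so smoke testing runs hour 18 to 18 + 8 = hour 26.
Production deploy has to wait for smoke testing (finishes hour 26); load testing (finishes hour 24). The latest of these is hour 26, so production deploy runs hour 26 to 26 + 4 = hour 30.
All tasks are finished once the last one completes. Finish times: The build at 9, Unit testing at 17, The security scan at 16, Smoke testing at 26, Load testing at 24, Production deploy at 30. The latest is hour 30.

30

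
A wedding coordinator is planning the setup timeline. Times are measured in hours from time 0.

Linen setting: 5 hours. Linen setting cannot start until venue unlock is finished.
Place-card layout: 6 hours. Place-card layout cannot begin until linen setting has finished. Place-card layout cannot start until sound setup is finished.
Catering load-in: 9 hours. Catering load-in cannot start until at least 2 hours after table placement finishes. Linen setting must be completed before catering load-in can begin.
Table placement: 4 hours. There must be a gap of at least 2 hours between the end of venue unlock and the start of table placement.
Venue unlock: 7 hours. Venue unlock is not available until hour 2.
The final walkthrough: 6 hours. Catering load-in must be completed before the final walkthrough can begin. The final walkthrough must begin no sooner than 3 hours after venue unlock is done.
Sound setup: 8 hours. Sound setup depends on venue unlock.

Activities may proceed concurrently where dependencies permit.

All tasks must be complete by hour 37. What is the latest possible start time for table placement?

16

Nothing follows the final walkthrough; the deadline of hour 37 is its only limit. It must start by 37 − 6 = hour 31.
Catering load-in has to be done before the final walkthrough (must start by hour 31). That means finishing by hour 31, i.e. starting by 31 − 9 = hour 22.
Table placement must finish before catering load-in (must start by hour 22, minus 2-hour gap → hour 20). With a 4-hour duration, table placement must start by 20 − 4 = hour 16.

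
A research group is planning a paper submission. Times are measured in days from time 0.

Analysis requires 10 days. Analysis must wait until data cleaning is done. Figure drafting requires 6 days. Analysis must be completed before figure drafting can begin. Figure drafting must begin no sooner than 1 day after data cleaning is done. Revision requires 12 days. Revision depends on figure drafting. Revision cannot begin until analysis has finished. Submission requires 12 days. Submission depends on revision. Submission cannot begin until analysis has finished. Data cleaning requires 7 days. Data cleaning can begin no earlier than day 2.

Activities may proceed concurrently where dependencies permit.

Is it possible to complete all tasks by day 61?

Yes

Data cleaning cannot begin until its own release at day 2. It runs from day 2 to 2 + 7 = day 9.
Analysis waits on data cleaning (finishes day 9), so it starts at day 9 and finishes at 9 + 10 = day 19.
Figure drafting cannot start until analysis (finishes day 19); data cleaning (finishes day 9, plus 1-day gap → day 10). The controlling bound is day 19, so figure drafting finishes at 19 + 6 = day 25.
Revision cannot start until figure drafting (finishes day 25); analysis (finishes day 19). The controlling bound is day 25, so revision finishes at 25 + 12 = day 37.
Submission cannot start until revision (finishes day 37); analysis (finishes day 19). The controlling bound is day 37, so submission finishes at 37 + 12 = day 49.
Every task is finished by day 49, which is no later than the deadline of 61, so the schedule is feasible.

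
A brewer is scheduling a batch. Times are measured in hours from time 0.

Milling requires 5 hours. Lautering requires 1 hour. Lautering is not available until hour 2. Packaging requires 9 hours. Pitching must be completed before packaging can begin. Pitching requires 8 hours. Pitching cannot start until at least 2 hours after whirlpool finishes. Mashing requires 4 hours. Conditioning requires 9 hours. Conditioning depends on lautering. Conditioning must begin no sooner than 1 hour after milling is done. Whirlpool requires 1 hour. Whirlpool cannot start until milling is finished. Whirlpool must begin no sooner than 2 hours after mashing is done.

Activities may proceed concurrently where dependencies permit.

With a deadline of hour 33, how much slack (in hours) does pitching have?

Nothing blocks mashing, so it runs from hour 0 to hour 4.
Milling has no prerequisites, so it starts at hour 0 and finishes at hour 5.
Whirlpool has to wait for milling (finishes hour 5); mashing (finishes hour 4, plus 2-hour gap → hour 6). The latest of these is hour 6, so whirlpool runs hour 6 to 6 + 1 = hour 7.
After whirlpool (finishes hour 7, plus 2-hour gap → hour 9), pitching can start at hour 9 and finishes at hour 17.

Working backward from the deadline:
Packaging has no dependents, so it just needs to finish by hour 33. Starting by 33 − 9 = hour 24 achieves that.
Pitching must finish before packaging (must start by hour 24). With an 8-hour duration, pitching must start by 24 − 8 = hour 16.
So pitching can start as early as hour 9 and as late as hour 16, giving 16 − 9 = 7 hours of slack.

7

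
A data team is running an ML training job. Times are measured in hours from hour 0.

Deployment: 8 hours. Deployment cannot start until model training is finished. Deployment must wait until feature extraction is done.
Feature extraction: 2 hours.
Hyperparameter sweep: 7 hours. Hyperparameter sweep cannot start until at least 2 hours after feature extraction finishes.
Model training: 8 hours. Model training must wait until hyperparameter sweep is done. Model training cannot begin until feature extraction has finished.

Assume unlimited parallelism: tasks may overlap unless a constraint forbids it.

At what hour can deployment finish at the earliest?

27

Feature extraction can start immediately at hour 0; it finishes at hour 2.
Hyperparameter sweep cannot begin until feature extraction (finishes hour 2, plus 2-hour gap → hour 4). It runs from hour 4 to 4 + 7 = hour 11.
For model training: hyperparameter sweep (finishes hour 11); feature extraction (finishes hour 2). Taking the maximum gives a start of hour 11, and it finishes at 11 + 8 = hour 19.
Deployment cannot start until model training (finishes hour 19); feature extraction (finishes hour 2). The controlling bound is hour 19, so deployment finishes at 19 + 8 = hour 27.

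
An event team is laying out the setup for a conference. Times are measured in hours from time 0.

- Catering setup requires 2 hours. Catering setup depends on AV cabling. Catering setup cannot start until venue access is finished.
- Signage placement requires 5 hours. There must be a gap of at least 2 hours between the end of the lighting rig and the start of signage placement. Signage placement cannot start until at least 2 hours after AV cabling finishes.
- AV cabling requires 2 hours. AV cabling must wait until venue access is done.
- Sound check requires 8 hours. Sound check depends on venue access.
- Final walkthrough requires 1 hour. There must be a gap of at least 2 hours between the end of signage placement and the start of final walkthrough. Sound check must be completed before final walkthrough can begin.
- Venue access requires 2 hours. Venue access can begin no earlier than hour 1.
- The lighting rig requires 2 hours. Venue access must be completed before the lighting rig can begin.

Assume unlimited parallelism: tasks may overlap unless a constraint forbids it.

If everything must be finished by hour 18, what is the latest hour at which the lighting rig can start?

6

Final walkthrough has no dependents, so it just needs to finish by hour 18. Starting by 18 − 1 = hour 17 achieves that.
Signage placement must finish before final walkthrough (must start by hour 17, minus 2-hour gap → hour 15). With a 5-hour duration, signage placement must start by 15 − 5 = hour 10.
The lighting rig feeds into signage placement (must start by hour 10, minus 2-hour gap → hour 8); so the lighting rig must finish by hour 8 and therefore start by hour 6.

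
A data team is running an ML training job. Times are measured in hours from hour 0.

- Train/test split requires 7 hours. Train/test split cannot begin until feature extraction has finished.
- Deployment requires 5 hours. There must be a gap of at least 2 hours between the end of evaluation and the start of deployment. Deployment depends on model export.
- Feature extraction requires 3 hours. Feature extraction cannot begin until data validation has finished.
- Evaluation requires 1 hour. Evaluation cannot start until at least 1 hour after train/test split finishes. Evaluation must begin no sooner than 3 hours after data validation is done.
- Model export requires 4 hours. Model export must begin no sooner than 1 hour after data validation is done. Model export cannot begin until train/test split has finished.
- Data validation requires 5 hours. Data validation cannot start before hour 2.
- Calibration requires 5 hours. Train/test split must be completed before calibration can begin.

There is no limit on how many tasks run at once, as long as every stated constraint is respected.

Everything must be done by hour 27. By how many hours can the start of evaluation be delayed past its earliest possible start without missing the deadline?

Data validation waits on its own release at hour 2, so it starts at hour 2 and finishes at 2 + 5 = hour 7.
Feature extraction waits on data validation (finishes hour 7), so it starts at hour 7 and finishes at 7 + 3 = hour 10.
After feature extraction (finishes hour 10), train/test split can start at hour 10 and finishes at hour 17.
For evaluation: train/test split (finishes hour 17, plus 1-hour gap → hour 18); data validation (finishes hour 7, plus 3-hour gap → hour 10). Taking the maximum gives a start of hour 18, and it finishes at 18 + 1 = hour 19.

Working backward from the deadline:
Deployment has no dependents, so it just needs to finish by hour 27. Starting by 27 − 5 = hour 22 achieves that.
Since deployment (must start by hour 22, minus 2-hour gap → hour 20) depends on it, evaluation must finish by hour 20. Backing off its 1-hour duration gives a latest start of hour 19.
So evaluation can start as early as hour 18 and as late as hour 19, giving 19 − 18 = 1 hour of slack.

1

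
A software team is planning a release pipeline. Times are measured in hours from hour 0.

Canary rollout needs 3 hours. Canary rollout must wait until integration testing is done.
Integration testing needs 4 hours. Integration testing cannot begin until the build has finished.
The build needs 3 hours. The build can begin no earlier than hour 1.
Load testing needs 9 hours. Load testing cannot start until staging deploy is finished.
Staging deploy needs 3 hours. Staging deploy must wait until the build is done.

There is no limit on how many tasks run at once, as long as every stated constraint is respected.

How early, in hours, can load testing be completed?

16

The build waits on its own release at hour 1, so it starts at hour 1 and finishes at 1 + 3 = hour 4.
After the build (finishes hour 4), staging deploy can start at hour 4 and finishes at hour 7.
Load testing cannot begin until staging deploy (finishes hour 7). It runs from hour 7 to 7 + 9 = hour 16.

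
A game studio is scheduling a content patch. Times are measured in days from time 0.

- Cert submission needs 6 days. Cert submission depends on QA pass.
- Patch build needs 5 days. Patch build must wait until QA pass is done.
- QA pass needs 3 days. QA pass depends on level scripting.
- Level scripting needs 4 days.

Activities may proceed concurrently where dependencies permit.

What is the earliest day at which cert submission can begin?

7

Level scripting has no prerequisites, so it starts at day 0 and finishes at day 4.
QA pass cannot begin until level scripting (finishes day 4). It runs from day 4 to 4 + 3 = day 7.
Cert submission waits on QA pass (finishes day 7), so the earliest it can start is day 7.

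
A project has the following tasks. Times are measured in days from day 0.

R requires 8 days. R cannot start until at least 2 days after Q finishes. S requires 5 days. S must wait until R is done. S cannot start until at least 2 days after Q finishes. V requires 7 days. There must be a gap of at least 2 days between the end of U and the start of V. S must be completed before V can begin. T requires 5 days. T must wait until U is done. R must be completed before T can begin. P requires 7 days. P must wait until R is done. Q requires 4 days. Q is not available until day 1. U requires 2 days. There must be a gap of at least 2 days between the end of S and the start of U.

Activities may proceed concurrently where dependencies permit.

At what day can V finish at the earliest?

33

Q waits on its own release at day 1, so it starts at day 1 and finishes at 1 + 4 = day 5.
R waits on Q (finishes day 5, plus 2-day gap → day 7), so it starts at day 7 and finishes at 7 + 8 = day 15.
S has to wait for R (finishes day 15); Q (finishes day 5, plus 2-day gap → day 7). The latest of these is day 15, so S runs day 15 to 15 + 5 = day 20.
U waits on S (finishes day 20, plus 2-day gap → day 22), so it starts at day 22 and finishes at 22 + 2 = day 24.
For V: U (finishes day 24, plus 2-day gap → day 26); S (finishes day 20). Taking the maximum gives a start of day 26, and it finishes at 26 + 7 = day 33.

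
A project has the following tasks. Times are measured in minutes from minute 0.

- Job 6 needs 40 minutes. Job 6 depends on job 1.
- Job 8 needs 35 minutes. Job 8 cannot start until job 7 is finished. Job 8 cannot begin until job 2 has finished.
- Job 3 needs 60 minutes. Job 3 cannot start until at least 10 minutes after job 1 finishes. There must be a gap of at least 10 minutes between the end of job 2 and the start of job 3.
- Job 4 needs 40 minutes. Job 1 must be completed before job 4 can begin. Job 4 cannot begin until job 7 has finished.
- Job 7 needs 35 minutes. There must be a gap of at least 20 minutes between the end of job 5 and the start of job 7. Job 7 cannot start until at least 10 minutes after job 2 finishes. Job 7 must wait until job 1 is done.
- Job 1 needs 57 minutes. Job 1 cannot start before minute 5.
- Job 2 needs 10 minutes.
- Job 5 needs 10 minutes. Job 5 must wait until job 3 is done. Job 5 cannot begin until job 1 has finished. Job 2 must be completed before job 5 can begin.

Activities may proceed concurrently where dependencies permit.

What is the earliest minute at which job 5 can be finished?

142

Nothing blocks job 2, so it runs from minute 0 to minute 10.
After its own release at minute 5, job 1 can start at minute 5 and finishes at minute 62.
For job 3: job 1 (finishes minute 62, plus 10-minute gap → minute 72); job 2 (finishes minute 10, plus 10-minute gap → minute 20). Taking the maximum gives a start of minute 72, and it finishes at 72 + 60 = minute 132.
Job 5 needs all of job 3 (finishes minute 132); job 1 (finishes minute 62); job 2 (finishes minute 10). That puts its earliest start at minute 132; it finishes at 132 + 10 = minute 142.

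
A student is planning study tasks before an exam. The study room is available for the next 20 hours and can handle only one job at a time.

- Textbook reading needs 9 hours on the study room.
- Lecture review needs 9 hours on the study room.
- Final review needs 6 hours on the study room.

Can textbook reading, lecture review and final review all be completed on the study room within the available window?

No

Running back to back, the jobs need 9 + 9 + 6 = 24 hours on the study room.
Since 24 > 20, they cannot all fit.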